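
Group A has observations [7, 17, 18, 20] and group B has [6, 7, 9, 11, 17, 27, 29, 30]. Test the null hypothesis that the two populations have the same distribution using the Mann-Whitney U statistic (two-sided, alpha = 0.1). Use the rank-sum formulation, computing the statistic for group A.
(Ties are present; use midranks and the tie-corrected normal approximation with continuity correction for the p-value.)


Step 1: Combine and sort all 12 observations; assign midranks.
sorted (value, group): (6,Y), (7,X), (7,Y), (9,Y), (11,Y), (17,X), (17,Y), (18,X), (20,X), (27,Y), (29,Y), (30,Y)
ranks: 6->1, 7->2.5, 7->2.5, 9->4, 11->5, 17->6.5, 17->6.5, 18->8, 20->9, 27->10, 29->11, 30->12
Step 2: Rank sum for X: R1 = 2.5 + 6.5 + 8 + 9 = 26.
Step 3: U_X = R1 - n1(n1+1)/2 = 26 - 4*5/2 = 26 - 10 = 16.
       U_Y = n1*n2 - U_X = 32 - 16 = 16.
Step 4: Ties are present, so use the tie-corrected normal approximation (with continuity correction) for the p-value.
Step 5: p-value = 1.000000; compare to alpha = 0.1. fail to reject H0.

U_X = 16, p = 1.000000, fail to reject H0 at alpha = 0.1.


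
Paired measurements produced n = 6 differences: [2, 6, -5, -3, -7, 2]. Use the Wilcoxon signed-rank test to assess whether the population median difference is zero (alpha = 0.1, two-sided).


Step 1: Drop any zero differences (none here) and take |d_i|.
|d| = [2, 6, 5, 3, 7, 2]
Step 2: Midrank |d_i| (ties get averaged ranks).
ranks: |2|->1.5, |6|->5, |5|->4, |3|->3, |7|->6, |2|->1.5
Step 3: Attach original signs; sum ranks with positive sign and with negative sign.
W+ = 1.5 + 5 + 1.5 = 8
W- = 4 + 3 + 6 = 13
(Check: W+ + W- = 21 should equal n(n+1)/2 = 21.)
Step 4: Test statistic W = min(W+, W-) = 8.
Step 5: Ties in |d|, so use the tie-corrected normal approximation.
        E[W] = n(n+1)/4 = 6*7/4 = 10.5.
        Tie groups: |d|=2 (t=2); sum(t^3 - t) = 6.
        Var[W] = n(n+1)(2n+1)/24 - sum(t^3-t)/48 = 546/24 - 6/48 = 22.625.
        z = (W - E[W]) / sqrt(Var[W]) = (8 - 10.5) / 4.7566 = -0.5256.
        Two-sided p = 2*Phi(z) = 0.599174.
Step 6: alpha = 0.1. fail to reject H0.

W+ = 8, W- = 13, W = min = 8, p = 0.599174, fail to reject H0.


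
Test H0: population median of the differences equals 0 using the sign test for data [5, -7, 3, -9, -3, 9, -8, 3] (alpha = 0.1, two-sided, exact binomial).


Step 1: Discard zero differences. Original n = 8; n_eff = number of nonzero differences = 8.
Nonzero differences (with sign): +5, -7, +3, -9, -3, +9, -8, +3
Step 2: Count signs: positive = 4, negative = 4.
Step 3: Under H0: P(positive) = 0.5, so the number of positives S ~ Bin(8, 0.5).
Step 4: Two-sided exact p-value = sum of Bin(8,0.5) probabilities at or below the observed probability = 1.000000.
Step 5: alpha = 0.1. fail to reject H0.

n_eff = 8, pos = 4, neg = 4, p = 1.000000, fail to reject H0.


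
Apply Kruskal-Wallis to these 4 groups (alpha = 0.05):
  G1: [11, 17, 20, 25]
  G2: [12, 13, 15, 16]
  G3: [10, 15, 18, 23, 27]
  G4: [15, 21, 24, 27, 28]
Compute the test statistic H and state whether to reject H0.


Step 1: Combine all N = 18 observations and assign midranks.
sorted (value, group, rank): (10,G3,1), (11,G1,2), (12,G2,3), (13,G2,4), (15,G2,6), (15,G3,6), (15,G4,6), (16,G2,8), (17,G1,9), (18,G3,10), (20,G1,11), (21,G4,12), (23,G3,13), (24,G4,14), (25,G1,15), (27,G3,16.5), (27,G4,16.5), (28,G4,18)
Step 2: Sum ranks within each group.
R_1 = 37 (n_1 = 4)
R_2 = 21 (n_2 = 4)
R_3 = 46.5 (n_3 = 5)
R_4 = 66.5 (n_4 = 5)
Step 3: H = 12/(N(N+1)) * sum(R_i^2/n_i) - 3(N+1)
     = 12/(18*19) * (37^2/4 + 21^2/4 + 46.5^2/5 + 66.5^2/5) - 3*19
     = 0.035088 * 1769.4 - 57
     = 5.084211.
Step 4: Ties present; correction factor C = 1 - 30/(18^3 - 18) = 0.994840. Corrected H = 5.084211 / 0.994840 = 5.110581.
Step 5: Under H0, H ~ chi^2(3); p-value = 0.163877.
Step 6: alpha = 0.05. fail to reject H0.

H = 5.1106, df = 3, p = 0.163877, fail to reject H0.


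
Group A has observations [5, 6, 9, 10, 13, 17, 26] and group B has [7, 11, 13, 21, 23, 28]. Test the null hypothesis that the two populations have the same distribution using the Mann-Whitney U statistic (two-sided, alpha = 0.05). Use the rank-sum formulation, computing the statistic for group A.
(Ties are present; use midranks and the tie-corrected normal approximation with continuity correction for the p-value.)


Step 1: Combine and sort all 13 observations; assign midranks.
sorted (value, group): (5,X), (6,X), (7,Y), (9,X), (10,X), (11,Y), (13,X), (13,Y), (17,X), (21,Y), (23,Y), (26,X), (28,Y)
ranks: 5->1, 6->2, 7->3, 9->4, 10->5, 11->6, 13->7.5, 13->7.5, 17->9, 21->10, 23->11, 26->12, 28->13
Step 2: Rank sum for X: R1 = 1 + 2 + 4 + 5 + 7.5 + 9 + 12 = 40.5.
Step 3: U_X = R1 - n1(n1+1)/2 = 40.5 - 7*8/2 = 40.5 - 28 = 12.5.
       U_Y = n1*n2 - U_X = 42 - 12.5 = 29.5.
Step 4: Ties are present, so use the tie-corrected normal approximation (with continuity correction) for the p-value.
Step 5: p-value = 0.252445; compare to alpha = 0.05. fail to reject H0.

U_X = 12.5, p = 0.252445, fail to reject H0 at alpha = 0.05.


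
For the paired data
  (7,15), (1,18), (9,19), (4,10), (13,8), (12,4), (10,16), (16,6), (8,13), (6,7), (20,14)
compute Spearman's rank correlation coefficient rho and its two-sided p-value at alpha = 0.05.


Step 1: Rank x and y separately (midranks; no ties here).
rank(x): 7->4, 1->1, 9->6, 4->2, 13->9, 12->8, 10->7, 16->10, 8->5, 6->3, 20->11
rank(y): 15->8, 18->10, 19->11, 10->5, 8->4, 4->1, 16->9, 6->2, 13->6, 7->3, 14->7
Step 2: d_i = R_x(i) - R_y(i); compute d_i^2.
  (4-8)^2=16, (1-10)^2=81, (6-11)^2=25, (2-5)^2=9, (9-4)^2=25, (8-1)^2=49, (7-9)^2=4, (10-2)^2=64, (5-6)^2=1, (3-3)^2=0, (11-7)^2=16
sum(d^2) = 290.
Step 3: rho = 1 - 6*290 / (11*(11^2 - 1)) = 1 - 1740/1320 = -0.318182.
Step 4: Under H0, t = rho * sqrt((n-2)/(1-rho^2)) = -1.0069 ~ t(9).
Step 5: Two-sided p-value from the t-distribution with 9 df = 0.340298.
Step 6: alpha = 0.05. fail to reject H0.

rho = -0.3182, p = 0.340298, fail to reject H0 at alpha = 0.05.


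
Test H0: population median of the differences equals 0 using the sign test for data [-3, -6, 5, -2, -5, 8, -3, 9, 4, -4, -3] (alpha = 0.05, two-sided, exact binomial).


Step 1: Discard zero differences. Original n = 11; n_eff = number of nonzero differences = 11.
Nonzero differences (with sign): -3, -6, +5, -2, -5, +8, -3, +9, +4, -4, -3
Step 2: Count signs: positive = 4, negative = 7.
Step 3: Under H0: P(positive) = 0.5, so the number of positives S ~ Bin(11, 0.5).
Step 4: Two-sided exact p-value = sum of Bin(11,0.5) probabilities at or below the observed probability = 0.548828.
Step 5: alpha = 0.05. fail to reject H0.

n_eff = 11, pos = 4, neg = 7, p = 0.548828, fail to reject H0.


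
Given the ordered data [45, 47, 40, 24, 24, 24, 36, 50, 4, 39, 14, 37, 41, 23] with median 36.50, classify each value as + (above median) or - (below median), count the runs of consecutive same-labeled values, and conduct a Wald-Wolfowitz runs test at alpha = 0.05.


Step 1: Compute median = 36.50; label A = above, B = below.
Labels in order: AAABBBBABABAAB  (n_A = 7, n_B = 7)
Step 2: Count runs R = 8.
Step 3: Under H0 (random ordering), E[R] = 2*n_A*n_B/(n_A+n_B) + 1 = 2*7*7/14 + 1 = 8.0000.
        Var[R] = 2*n_A*n_B*(2*n_A*n_B - n_A - n_B) / ((n_A+n_B)^2 * (n_A+n_B-1)) = 8232/2548 = 3.2308.
        SD[R] = 1.7974.
Step 4: R = E[R], so z = 0 with no continuity correction.
Step 5: Two-sided p-value via normal approximation = 2*(1 - Phi(|z|)) = 1.000000.
Step 6: alpha = 0.05. fail to reject H0.

R = 8, z = 0.0000, p = 1.000000, fail to reject H0.


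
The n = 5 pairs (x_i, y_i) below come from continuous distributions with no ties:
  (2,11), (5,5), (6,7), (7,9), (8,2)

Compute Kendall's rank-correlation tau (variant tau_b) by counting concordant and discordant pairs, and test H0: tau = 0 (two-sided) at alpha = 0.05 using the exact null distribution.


Step 1: Enumerate the 10 unordered pairs (i,j) with i<j and classify each by sign(x_j-x_i) * sign(y_j-y_i).
  (1,2):dx=+3,dy=-6->D; (1,3):dx=+4,dy=-4->D; (1,4):dx=+5,dy=-2->D; (1,5):dx=+6,dy=-9->D
  (2,3):dx=+1,dy=+2->C; (2,4):dx=+2,dy=+4->C; (2,5):dx=+3,dy=-3->D; (3,4):dx=+1,dy=+2->C
  (3,5):dx=+2,dy=-5->D; (4,5):dx=+1,dy=-7->D
Step 2: C = 3, D = 7, total pairs = 10.
Step 3: tau = (C - D)/(n(n-1)/2) = (3 - 7)/10 = -0.400000.
Step 4: Exact two-sided p-value (enumerate n! = 120 permutations of y under H0): p = 0.483333.
Step 5: alpha = 0.05. fail to reject H0.

tau_b = -0.4000 (C=3, D=7), p = 0.483333, fail to reject H0.


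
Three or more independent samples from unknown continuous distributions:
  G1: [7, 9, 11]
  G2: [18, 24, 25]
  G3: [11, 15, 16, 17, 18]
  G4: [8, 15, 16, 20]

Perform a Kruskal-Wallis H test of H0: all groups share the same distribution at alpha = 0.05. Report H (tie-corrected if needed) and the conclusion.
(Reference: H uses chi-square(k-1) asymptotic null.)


Step 1: Combine all N = 15 observations and assign midranks.
sorted (value, group, rank): (7,G1,1), (8,G4,2), (9,G1,3), (11,G1,4.5), (11,G3,4.5), (15,G3,6.5), (15,G4,6.5), (16,G3,8.5), (16,G4,8.5), (17,G3,10), (18,G2,11.5), (18,G3,11.5), (20,G4,13), (24,G2,14), (25,G2,15)
Step 2: Sum ranks within each group.
R_1 = 8.5 (n_1 = 3)
R_2 = 40.5 (n_2 = 3)
R_3 = 41 (n_3 = 5)
R_4 = 30 (n_4 = 4)
Step 3: H = 12/(N(N+1)) * sum(R_i^2/n_i) - 3(N+1)
     = 12/(15*16) * (8.5^2/3 + 40.5^2/3 + 41^2/5 + 30^2/4) - 3*16
     = 0.050000 * 1132.03 - 48
     = 8.601667.
Step 4: Ties present; correction factor C = 1 - 24/(15^3 - 15) = 0.992857. Corrected H = 8.601667 / 0.992857 = 8.663549.
Step 5: Under H0, H ~ chi^2(3); p-value = 0.034115.
Step 6: alpha = 0.05. reject H0.

H = 8.6635, df = 3, p = 0.034115, reject H0.


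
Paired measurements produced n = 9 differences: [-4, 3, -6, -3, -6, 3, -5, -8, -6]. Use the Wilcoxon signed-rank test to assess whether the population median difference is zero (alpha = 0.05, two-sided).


Step 1: Drop any zero differences (none here) and take |d_i|.
|d| = [4, 3, 6, 3, 6, 3, 5, 8, 6]
Step 2: Midrank |d_i| (ties get averaged ranks).
ranks: |4|->4, |3|->2, |6|->7, |3|->2, |6|->7, |3|->2, |5|->5, |8|->9, |6|->7
Step 3: Attach original signs; sum ranks with positive sign and with negative sign.
W+ = 2 + 2 = 4
W- = 4 + 7 + 2 + 7 + 5 + 9 + 7 = 41
(Check: W+ + W- = 45 should equal n(n+1)/2 = 45.)
Step 4: Test statistic W = min(W+, W-) = 4.
Step 5: Ties in |d|, so use the tie-corrected normal approximation.
        E[W] = n(n+1)/4 = 9*10/4 = 22.5.
        Tie groups: |d|=3 (t=3), |d|=6 (t=3); sum(t^3 - t) = 48.
        Var[W] = n(n+1)(2n+1)/24 - sum(t^3-t)/48 = 1710/24 - 48/48 = 70.25.
        z = (W - E[W]) / sqrt(Var[W]) = (4 - 22.5) / 8.3815 = -2.2072.
        Two-sided p = 2*Phi(z) = 0.027298.
Step 6: alpha = 0.05. reject H0.

W+ = 4, W- = 41, W = min = 4, p = 0.027298, reject H0.


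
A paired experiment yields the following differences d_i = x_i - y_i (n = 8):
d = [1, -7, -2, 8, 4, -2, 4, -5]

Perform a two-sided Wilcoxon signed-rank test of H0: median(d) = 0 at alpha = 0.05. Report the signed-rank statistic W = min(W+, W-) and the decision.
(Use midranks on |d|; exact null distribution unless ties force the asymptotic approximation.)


Step 1: Drop any zero differences (none here) and take |d_i|.
|d| = [1, 7, 2, 8, 4, 2, 4, 5]
Step 2: Midrank |d_i| (ties get averaged ranks).
ranks: |1|->1, |7|->7, |2|->2.5, |8|->8, |4|->4.5, |2|->2.5, |4|->4.5, |5|->6
Step 3: Attach original signs; sum ranks with positive sign and with negative sign.
W+ = 1 + 8 + 4.5 + 4.5 = 18
W- = 7 + 2.5 + 2.5 + 6 = 18
(Check: W+ + W- = 36 should equal n(n+1)/2 = 36.)
Step 4: Test statistic W = min(W+, W-) = 18.
Step 5: Ties in |d|, so use the tie-corrected normal approximation.
        E[W] = n(n+1)/4 = 8*9/4 = 18.
        Tie groups: |d|=2 (t=2), |d|=4 (t=2); sum(t^3 - t) = 12.
        Var[W] = n(n+1)(2n+1)/24 - sum(t^3-t)/48 = 1224/24 - 12/48 = 50.75.
        z = (W - E[W]) / sqrt(Var[W]) = (18 - 18) / 7.1239 = 0.0000.
        Two-sided p = 2*Phi(z) = 1.000000.
Step 6: alpha = 0.05. fail to reject H0.

W+ = 18, W- = 18, W = min = 18, p = 1.000000, fail to reject H0.


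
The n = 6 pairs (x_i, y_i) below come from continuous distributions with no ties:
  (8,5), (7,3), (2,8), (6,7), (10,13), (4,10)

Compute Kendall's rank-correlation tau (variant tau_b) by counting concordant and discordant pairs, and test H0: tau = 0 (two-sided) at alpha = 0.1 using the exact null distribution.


Step 1: Enumerate the 15 unordered pairs (i,j) with i<j and classify each by sign(x_j-x_i) * sign(y_j-y_i).
  (1,2):dx=-1,dy=-2->C; (1,3):dx=-6,dy=+3->D; (1,4):dx=-2,dy=+2->D; (1,5):dx=+2,dy=+8->C
  (1,6):dx=-4,dy=+5->D; (2,3):dx=-5,dy=+5->D; (2,4):dx=-1,dy=+4->D; (2,5):dx=+3,dy=+10->C
  (2,6):dx=-3,dy=+7->D; (3,4):dx=+4,dy=-1->D; (3,5):dx=+8,dy=+5->C; (3,6):dx=+2,dy=+2->C
  (4,5):dx=+4,dy=+6->C; (4,6):dx=-2,dy=+3->D; (5,6):dx=-6,dy=-3->C
Step 2: C = 7, D = 8, total pairs = 15.
Step 3: tau = (C - D)/(n(n-1)/2) = (7 - 8)/15 = -0.066667.
Step 4: Exact two-sided p-value (enumerate n! = 720 permutations of y under H0): p = 1.000000.
Step 5: alpha = 0.1. fail to reject H0.

tau_b = -0.0667 (C=7, D=8), p = 1.000000, fail to reject H0.


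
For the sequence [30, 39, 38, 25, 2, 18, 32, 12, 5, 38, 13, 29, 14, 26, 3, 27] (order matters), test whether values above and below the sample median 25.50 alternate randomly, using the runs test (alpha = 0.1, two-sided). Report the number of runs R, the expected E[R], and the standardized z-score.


Step 1: Compute median = 25.50; label A = above, B = below.
Labels in order: AAABBBABBABABABA  (n_A = 8, n_B = 8)
Step 2: Count runs R = 11.
Step 3: Under H0 (random ordering), E[R] = 2*n_A*n_B/(n_A+n_B) + 1 = 2*8*8/16 + 1 = 9.0000.
        Var[R] = 2*n_A*n_B*(2*n_A*n_B - n_A - n_B) / ((n_A+n_B)^2 * (n_A+n_B-1)) = 14336/3840 = 3.7333.
        SD[R] = 1.9322.
Step 4: Continuity-corrected z = (R - 0.5 - E[R]) / SD[R] = (11 - 0.5 - 9.0000) / 1.9322 = 0.7763.
Step 5: Two-sided p-value via normal approximation = 2*(1 - Phi(|z|)) = 0.437558.
Step 6: alpha = 0.1. fail to reject H0.

R = 11, z = 0.7763, p = 0.437558, fail to reject H0.


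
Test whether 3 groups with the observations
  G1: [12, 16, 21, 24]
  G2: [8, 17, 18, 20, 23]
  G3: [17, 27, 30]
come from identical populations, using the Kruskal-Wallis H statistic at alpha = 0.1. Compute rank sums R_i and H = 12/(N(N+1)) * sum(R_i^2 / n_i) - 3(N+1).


Step 1: Combine all N = 12 observations and assign midranks.
sorted (value, group, rank): (8,G2,1), (12,G1,2), (16,G1,3), (17,G2,4.5), (17,G3,4.5), (18,G2,6), (20,G2,7), (21,G1,8), (23,G2,9), (24,G1,10), (27,G3,11), (30,G3,12)
Step 2: Sum ranks within each group.
R_1 = 23 (n_1 = 4)
R_2 = 27.5 (n_2 = 5)
R_3 = 27.5 (n_3 = 3)
Step 3: H = 12/(N(N+1)) * sum(R_i^2/n_i) - 3(N+1)
     = 12/(12*13) * (23^2/4 + 27.5^2/5 + 27.5^2/3) - 3*13
     = 0.076923 * 535.583 - 39
     = 2.198718.
Step 4: Ties present; correction factor C = 1 - 6/(12^3 - 12) = 0.996503. Corrected H = 2.198718 / 0.996503 = 2.206433.
Step 5: Under H0, H ~ chi^2(2); p-value = 0.331802.
Step 6: alpha = 0.1. fail to reject H0.

H = 2.2064, df = 2, p = 0.331802, fail to reject H0.


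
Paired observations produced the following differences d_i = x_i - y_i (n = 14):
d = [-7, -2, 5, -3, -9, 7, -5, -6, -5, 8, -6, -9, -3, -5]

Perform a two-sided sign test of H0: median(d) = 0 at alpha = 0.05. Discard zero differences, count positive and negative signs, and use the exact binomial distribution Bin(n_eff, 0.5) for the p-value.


Step 1: Discard zero differences. Original n = 14; n_eff = number of nonzero differences = 14.
Nonzero differences (with sign): -7, -2, +5, -3, -9, +7, -5, -6, -5, +8, -6, -9, -3, -5
Step 2: Count signs: positive = 3, negative = 11.
Step 3: Under H0: P(positive) = 0.5, so the number of positives S ~ Bin(14, 0.5).
Step 4: Two-sided exact p-value = sum of Bin(14,0.5) probabilities at or below the observed probability = 0.057373.
Step 5: alpha = 0.05. fail to reject H0.

n_eff = 14, pos = 3, neg = 11, p = 0.057373, fail to reject H0.


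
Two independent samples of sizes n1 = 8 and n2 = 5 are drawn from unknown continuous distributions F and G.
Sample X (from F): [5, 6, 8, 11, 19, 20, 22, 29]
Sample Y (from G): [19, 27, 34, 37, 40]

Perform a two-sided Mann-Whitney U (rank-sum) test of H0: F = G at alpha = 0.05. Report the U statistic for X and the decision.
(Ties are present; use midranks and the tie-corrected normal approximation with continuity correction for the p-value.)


Step 1: Combine and sort all 13 observations; assign midranks.
sorted (value, group): (5,X), (6,X), (8,X), (11,X), (19,X), (19,Y), (20,X), (22,X), (27,Y), (29,X), (34,Y), (37,Y), (40,Y)
ranks: 5->1, 6->2, 8->3, 11->4, 19->5.5, 19->5.5, 20->7, 22->8, 27->9, 29->10, 34->11, 37->12, 40->13
Step 2: Rank sum for X: R1 = 1 + 2 + 3 + 4 + 5.5 + 7 + 8 + 10 = 40.5.
Step 3: U_X = R1 - n1(n1+1)/2 = 40.5 - 8*9/2 = 40.5 - 36 = 4.5.
       U_Y = n1*n2 - U_X = 40 - 4.5 = 35.5.
Step 4: Ties are present, so use the tie-corrected normal approximation (with continuity correction) for the p-value.
Step 5: p-value = 0.027892; compare to alpha = 0.05. reject H0.

U_X = 4.5, p = 0.027892, reject H0 at alpha = 0.05.


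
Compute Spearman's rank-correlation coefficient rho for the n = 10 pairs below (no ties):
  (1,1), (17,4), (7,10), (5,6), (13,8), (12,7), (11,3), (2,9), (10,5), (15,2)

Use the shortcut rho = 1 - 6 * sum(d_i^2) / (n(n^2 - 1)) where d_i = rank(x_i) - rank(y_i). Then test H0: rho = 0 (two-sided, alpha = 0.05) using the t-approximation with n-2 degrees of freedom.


Step 1: Rank x and y separately (midranks; no ties here).
rank(x): 1->1, 17->10, 7->4, 5->3, 13->8, 12->7, 11->6, 2->2, 10->5, 15->9
rank(y): 1->1, 4->4, 10->10, 6->6, 8->8, 7->7, 3->3, 9->9, 5->5, 2->2
Step 2: d_i = R_x(i) - R_y(i); compute d_i^2.
  (1-1)^2=0, (10-4)^2=36, (4-10)^2=36, (3-6)^2=9, (8-8)^2=0, (7-7)^2=0, (6-3)^2=9, (2-9)^2=49, (5-5)^2=0, (9-2)^2=49
sum(d^2) = 188.
Step 3: rho = 1 - 6*188 / (10*(10^2 - 1)) = 1 - 1128/990 = -0.139394.
Step 4: Under H0, t = rho * sqrt((n-2)/(1-rho^2)) = -0.3982 ~ t(8).
Step 5: Two-sided p-value from the t-distribution with 8 df = 0.700932.
Step 6: alpha = 0.05. fail to reject H0.

rho = -0.1394, p = 0.700932, fail to reject H0 at alpha = 0.05.


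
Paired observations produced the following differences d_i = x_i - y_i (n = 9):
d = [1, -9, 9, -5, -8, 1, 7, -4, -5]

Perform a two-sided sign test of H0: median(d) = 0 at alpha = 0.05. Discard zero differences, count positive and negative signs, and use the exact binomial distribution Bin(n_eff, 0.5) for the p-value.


Step 1: Discard zero differences. Original n = 9; n_eff = number of nonzero differences = 9.
Nonzero differences (with sign): +1, -9, +9, -5, -8, +1, +7, -4, -5
Step 2: Count signs: positive = 4, negative = 5.
Step 3: Under H0: P(positive) = 0.5, so the number of positives S ~ Bin(9, 0.5).
Step 4: Two-sided exact p-value = sum of Bin(9,0.5) probabilities at or below the observed probability = 1.000000.
Step 5: alpha = 0.05. fail to reject H0.

n_eff = 9, pos = 4, neg = 5, p = 1.000000, fail to reject H0.


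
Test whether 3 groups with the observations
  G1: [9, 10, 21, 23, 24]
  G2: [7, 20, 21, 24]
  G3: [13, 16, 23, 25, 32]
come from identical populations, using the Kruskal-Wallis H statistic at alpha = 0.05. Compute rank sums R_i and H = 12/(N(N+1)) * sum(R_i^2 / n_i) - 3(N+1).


Step 1: Combine all N = 14 observations and assign midranks.
sorted (value, group, rank): (7,G2,1), (9,G1,2), (10,G1,3), (13,G3,4), (16,G3,5), (20,G2,6), (21,G1,7.5), (21,G2,7.5), (23,G1,9.5), (23,G3,9.5), (24,G1,11.5), (24,G2,11.5), (25,G3,13), (32,G3,14)
Step 2: Sum ranks within each group.
R_1 = 33.5 (n_1 = 5)
R_2 = 26 (n_2 = 4)
R_3 = 45.5 (n_3 = 5)
Step 3: H = 12/(N(N+1)) * sum(R_i^2/n_i) - 3(N+1)
     = 12/(14*15) * (33.5^2/5 + 26^2/4 + 45.5^2/5) - 3*15
     = 0.057143 * 807.5 - 45
     = 1.142857.
Step 4: Ties present; correction factor C = 1 - 18/(14^3 - 14) = 0.993407. Corrected H = 1.142857 / 0.993407 = 1.150442.
Step 5: Under H0, H ~ chi^2(2); p-value = 0.562580.
Step 6: alpha = 0.05. fail to reject H0.

H = 1.1504, df = 2, p = 0.562580, fail to reject H0.


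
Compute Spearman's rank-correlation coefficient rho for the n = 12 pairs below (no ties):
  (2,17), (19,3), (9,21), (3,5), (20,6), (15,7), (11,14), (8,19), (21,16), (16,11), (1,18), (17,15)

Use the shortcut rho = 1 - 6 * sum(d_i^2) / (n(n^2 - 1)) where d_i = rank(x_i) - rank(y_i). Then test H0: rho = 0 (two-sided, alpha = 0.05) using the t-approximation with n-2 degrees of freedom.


Step 1: Rank x and y separately (midranks; no ties here).
rank(x): 2->2, 19->10, 9->5, 3->3, 20->11, 15->7, 11->6, 8->4, 21->12, 16->8, 1->1, 17->9
rank(y): 17->9, 3->1, 21->12, 5->2, 6->3, 7->4, 14->6, 19->11, 16->8, 11->5, 18->10, 15->7
Step 2: d_i = R_x(i) - R_y(i); compute d_i^2.
  (2-9)^2=49, (10-1)^2=81, (5-12)^2=49, (3-2)^2=1, (11-3)^2=64, (7-4)^2=9, (6-6)^2=0, (4-11)^2=49, (12-8)^2=16, (8-5)^2=9, (1-10)^2=81, (9-7)^2=4
sum(d^2) = 412.
Step 3: rho = 1 - 6*412 / (12*(12^2 - 1)) = 1 - 2472/1716 = -0.440559.
Step 4: Under H0, t = rho * sqrt((n-2)/(1-rho^2)) = -1.5519 ~ t(10).
Step 5: Two-sided p-value from the t-distribution with 10 df = 0.151735.
Step 6: alpha = 0.05. fail to reject H0.

rho = -0.4406, p = 0.151735, fail to reject H0 at alpha = 0.05.


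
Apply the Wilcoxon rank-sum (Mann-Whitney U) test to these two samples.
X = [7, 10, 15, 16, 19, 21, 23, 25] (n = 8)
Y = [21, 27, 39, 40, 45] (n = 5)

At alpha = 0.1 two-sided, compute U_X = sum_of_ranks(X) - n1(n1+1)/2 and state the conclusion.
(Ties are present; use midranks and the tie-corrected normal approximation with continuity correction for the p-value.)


Step 1: Combine and sort all 13 observations; assign midranks.
sorted (value, group): (7,X), (10,X), (15,X), (16,X), (19,X), (21,X), (21,Y), (23,X), (25,X), (27,Y), (39,Y), (40,Y), (45,Y)
ranks: 7->1, 10->2, 15->3, 16->4, 19->5, 21->6.5, 21->6.5, 23->8, 25->9, 27->10, 39->11, 40->12, 45->13
Step 2: Rank sum for X: R1 = 1 + 2 + 3 + 4 + 5 + 6.5 + 8 + 9 = 38.5.
Step 3: U_X = R1 - n1(n1+1)/2 = 38.5 - 8*9/2 = 38.5 - 36 = 2.5.
       U_Y = n1*n2 - U_X = 40 - 2.5 = 37.5.
Step 4: Ties are present, so use the tie-corrected normal approximation (with continuity correction) for the p-value.
Step 5: p-value = 0.012704; compare to alpha = 0.1. reject H0.

U_X = 2.5, p = 0.012704, reject H0 at alpha = 0.1.


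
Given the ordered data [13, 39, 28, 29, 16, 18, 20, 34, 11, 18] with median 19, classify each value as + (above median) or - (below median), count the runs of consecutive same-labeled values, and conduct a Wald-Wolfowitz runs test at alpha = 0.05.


Step 1: Compute median = 19; label A = above, B = below.
Labels in order: BAAABBAABB  (n_A = 5, n_B = 5)
Step 2: Count runs R = 5.
Step 3: Under H0 (random ordering), E[R] = 2*n_A*n_B/(n_A+n_B) + 1 = 2*5*5/10 + 1 = 6.0000.
        Var[R] = 2*n_A*n_B*(2*n_A*n_B - n_A - n_B) / ((n_A+n_B)^2 * (n_A+n_B-1)) = 2000/900 = 2.2222.
        SD[R] = 1.4907.
Step 4: Continuity-corrected z = (R + 0.5 - E[R]) / SD[R] = (5 + 0.5 - 6.0000) / 1.4907 = -0.3354.
Step 5: Two-sided p-value via normal approximation = 2*(1 - Phi(|z|)) = 0.737316.
Step 6: alpha = 0.05. fail to reject H0.

R = 5, z = -0.3354, p = 0.737316, fail to reject H0.


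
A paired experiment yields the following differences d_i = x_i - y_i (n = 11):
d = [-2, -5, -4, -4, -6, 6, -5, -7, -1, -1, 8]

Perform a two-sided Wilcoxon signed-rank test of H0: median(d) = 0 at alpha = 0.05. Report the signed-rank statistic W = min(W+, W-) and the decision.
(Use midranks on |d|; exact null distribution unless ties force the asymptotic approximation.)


Step 1: Drop any zero differences (none here) and take |d_i|.
|d| = [2, 5, 4, 4, 6, 6, 5, 7, 1, 1, 8]
Step 2: Midrank |d_i| (ties get averaged ranks).
ranks: |2|->3, |5|->6.5, |4|->4.5, |4|->4.5, |6|->8.5, |6|->8.5, |5|->6.5, |7|->10, |1|->1.5, |1|->1.5, |8|->11
Step 3: Attach original signs; sum ranks with positive sign and with negative sign.
W+ = 8.5 + 11 = 19.5
W- = 3 + 6.5 + 4.5 + 4.5 + 8.5 + 6.5 + 10 + 1.5 + 1.5 = 46.5
(Check: W+ + W- = 66 should equal n(n+1)/2 = 66.)
Step 4: Test statistic W = min(W+, W-) = 19.5.
Step 5: Ties in |d|, so use the tie-corrected normal approximation.
        E[W] = n(n+1)/4 = 11*12/4 = 33.
        Tie groups: |d|=1 (t=2), |d|=4 (t=2), |d|=5 (t=2), |d|=6 (t=2); sum(t^3 - t) = 24.
        Var[W] = n(n+1)(2n+1)/24 - sum(t^3-t)/48 = 3036/24 - 24/48 = 126.
        z = (W - E[W]) / sqrt(Var[W]) = (19.5 - 33) / 11.2250 = -1.2027.
        Two-sided p = 2*Phi(z) = 0.229102.
Step 6: alpha = 0.05. fail to reject H0.

W+ = 19.5, W- = 46.5, W = min = 19.5, p = 0.229102, fail to reject H0.


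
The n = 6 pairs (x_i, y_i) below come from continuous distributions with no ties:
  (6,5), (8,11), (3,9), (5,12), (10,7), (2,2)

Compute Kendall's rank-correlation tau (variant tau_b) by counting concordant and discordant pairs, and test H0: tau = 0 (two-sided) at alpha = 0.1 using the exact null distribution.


Step 1: Enumerate the 15 unordered pairs (i,j) with i<j and classify each by sign(x_j-x_i) * sign(y_j-y_i).
  (1,2):dx=+2,dy=+6->C; (1,3):dx=-3,dy=+4->D; (1,4):dx=-1,dy=+7->D; (1,5):dx=+4,dy=+2->C
  (1,6):dx=-4,dy=-3->C; (2,3):dx=-5,dy=-2->C; (2,4):dx=-3,dy=+1->D; (2,5):dx=+2,dy=-4->D
  (2,6):dx=-6,dy=-9->C; (3,4):dx=+2,dy=+3->C; (3,5):dx=+7,dy=-2->D; (3,6):dx=-1,dy=-7->C
  (4,5):dx=+5,dy=-5->D; (4,6):dx=-3,dy=-10->C; (5,6):dx=-8,dy=-5->C
Step 2: C = 9, D = 6, total pairs = 15.
Step 3: tau = (C - D)/(n(n-1)/2) = (9 - 6)/15 = 0.200000.
Step 4: Exact two-sided p-value (enumerate n! = 720 permutations of y under H0): p = 0.719444.
Step 5: alpha = 0.1. fail to reject H0.

tau_b = 0.2000 (C=9, D=6), p = 0.719444, fail to reject H0.


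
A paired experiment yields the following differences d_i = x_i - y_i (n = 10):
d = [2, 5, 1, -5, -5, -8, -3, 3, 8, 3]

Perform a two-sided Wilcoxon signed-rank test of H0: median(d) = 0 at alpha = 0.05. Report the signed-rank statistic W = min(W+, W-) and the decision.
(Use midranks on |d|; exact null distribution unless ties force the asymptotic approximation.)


Step 1: Drop any zero differences (none here) and take |d_i|.
|d| = [2, 5, 1, 5, 5, 8, 3, 3, 8, 3]
Step 2: Midrank |d_i| (ties get averaged ranks).
ranks: |2|->2, |5|->7, |1|->1, |5|->7, |5|->7, |8|->9.5, |3|->4, |3|->4, |8|->9.5, |3|->4
Step 3: Attach original signs; sum ranks with positive sign and with negative sign.
W+ = 2 + 7 + 1 + 4 + 9.5 + 4 = 27.5
W- = 7 + 7 + 9.5 + 4 = 27.5
(Check: W+ + W- = 55 should equal n(n+1)/2 = 55.)
Step 4: Test statistic W = min(W+, W-) = 27.5.
Step 5: Ties in |d|, so use the tie-corrected normal approximation.
        E[W] = n(n+1)/4 = 10*11/4 = 27.5.
        Tie groups: |d|=3 (t=3), |d|=5 (t=3), |d|=8 (t=2); sum(t^3 - t) = 54.
        Var[W] = n(n+1)(2n+1)/24 - sum(t^3-t)/48 = 2310/24 - 54/48 = 95.125.
        z = (W - E[W]) / sqrt(Var[W]) = (27.5 - 27.5) / 9.7532 = 0.0000.
        Two-sided p = 2*Phi(z) = 1.000000.
Step 6: alpha = 0.05. fail to reject H0.

W+ = 27.5, W- = 27.5, W = min = 27.5, p = 1.000000, fail to reject H0.


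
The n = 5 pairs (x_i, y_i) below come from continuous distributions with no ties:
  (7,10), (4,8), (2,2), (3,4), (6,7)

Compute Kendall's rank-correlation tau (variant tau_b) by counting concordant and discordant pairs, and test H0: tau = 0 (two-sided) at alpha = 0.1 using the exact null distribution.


Step 1: Enumerate the 10 unordered pairs (i,j) with i<j and classify each by sign(x_j-x_i) * sign(y_j-y_i).
  (1,2):dx=-3,dy=-2->C; (1,3):dx=-5,dy=-8->C; (1,4):dx=-4,dy=-6->C; (1,5):dx=-1,dy=-3->C
  (2,3):dx=-2,dy=-6->C; (2,4):dx=-1,dy=-4->C; (2,5):dx=+2,dy=-1->D; (3,4):dx=+1,dy=+2->C
  (3,5):dx=+4,dy=+5->C; (4,5):dx=+3,dy=+3->C
Step 2: C = 9, D = 1, total pairs = 10.
Step 3: tau = (C - D)/(n(n-1)/2) = (9 - 1)/10 = 0.800000.
Step 4: Exact two-sided p-value (enumerate n! = 120 permutations of y under H0): p = 0.083333.
Step 5: alpha = 0.1. reject H0.

tau_b = 0.8000 (C=9, D=1), p = 0.083333, reject H0.


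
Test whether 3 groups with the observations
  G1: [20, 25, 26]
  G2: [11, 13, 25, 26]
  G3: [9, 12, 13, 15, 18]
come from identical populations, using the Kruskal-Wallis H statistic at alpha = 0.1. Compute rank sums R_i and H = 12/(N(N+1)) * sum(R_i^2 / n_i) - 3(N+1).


Step 1: Combine all N = 12 observations and assign midranks.
sorted (value, group, rank): (9,G3,1), (11,G2,2), (12,G3,3), (13,G2,4.5), (13,G3,4.5), (15,G3,6), (18,G3,7), (20,G1,8), (25,G1,9.5), (25,G2,9.5), (26,G1,11.5), (26,G2,11.5)
Step 2: Sum ranks within each group.
R_1 = 29 (n_1 = 3)
R_2 = 27.5 (n_2 = 4)
R_3 = 21.5 (n_3 = 5)
Step 3: H = 12/(N(N+1)) * sum(R_i^2/n_i) - 3(N+1)
     = 12/(12*13) * (29^2/3 + 27.5^2/4 + 21.5^2/5) - 3*13
     = 0.076923 * 561.846 - 39
     = 4.218910.
Step 4: Ties present; correction factor C = 1 - 18/(12^3 - 12) = 0.989510. Corrected H = 4.218910 / 0.989510 = 4.263634.
Step 5: Under H0, H ~ chi^2(2); p-value = 0.118622.
Step 6: alpha = 0.1. fail to reject H0.

H = 4.2636, df = 2, p = 0.118622, fail to reject H0.


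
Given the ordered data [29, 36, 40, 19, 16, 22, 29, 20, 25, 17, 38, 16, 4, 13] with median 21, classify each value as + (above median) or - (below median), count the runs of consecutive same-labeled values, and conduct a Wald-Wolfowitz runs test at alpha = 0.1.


Step 1: Compute median = 21; label A = above, B = below.
Labels in order: AAABBAABABABBB  (n_A = 7, n_B = 7)
Step 2: Count runs R = 8.
Step 3: Under H0 (random ordering), E[R] = 2*n_A*n_B/(n_A+n_B) + 1 = 2*7*7/14 + 1 = 8.0000.
        Var[R] = 2*n_A*n_B*(2*n_A*n_B - n_A - n_B) / ((n_A+n_B)^2 * (n_A+n_B-1)) = 8232/2548 = 3.2308.
        SD[R] = 1.7974.
Step 4: R = E[R], so z = 0 with no continuity correction.
Step 5: Two-sided p-value via normal approximation = 2*(1 - Phi(|z|)) = 1.000000.
Step 6: alpha = 0.1. fail to reject H0.

R = 8, z = 0.0000, p = 1.000000, fail to reject H0.


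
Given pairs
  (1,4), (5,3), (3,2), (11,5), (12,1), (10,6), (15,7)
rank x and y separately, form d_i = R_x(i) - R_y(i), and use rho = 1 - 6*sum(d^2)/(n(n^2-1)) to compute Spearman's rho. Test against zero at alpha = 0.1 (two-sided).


Step 1: Rank x and y separately (midranks; no ties here).
rank(x): 1->1, 5->3, 3->2, 11->5, 12->6, 10->4, 15->7
rank(y): 4->4, 3->3, 2->2, 5->5, 1->1, 6->6, 7->7
Step 2: d_i = R_x(i) - R_y(i); compute d_i^2.
  (1-4)^2=9, (3-3)^2=0, (2-2)^2=0, (5-5)^2=0, (6-1)^2=25, (4-6)^2=4, (7-7)^2=0
sum(d^2) = 38.
Step 3: rho = 1 - 6*38 / (7*(7^2 - 1)) = 1 - 228/336 = 0.321429.
Step 4: Under H0, t = rho * sqrt((n-2)/(1-rho^2)) = 0.7590 ~ t(5).
Step 5: Two-sided p-value from the t-distribution with 5 df = 0.482072.
Step 6: alpha = 0.1. fail to reject H0.

rho = 0.3214, p = 0.482072, fail to reject H0 at alpha = 0.1.


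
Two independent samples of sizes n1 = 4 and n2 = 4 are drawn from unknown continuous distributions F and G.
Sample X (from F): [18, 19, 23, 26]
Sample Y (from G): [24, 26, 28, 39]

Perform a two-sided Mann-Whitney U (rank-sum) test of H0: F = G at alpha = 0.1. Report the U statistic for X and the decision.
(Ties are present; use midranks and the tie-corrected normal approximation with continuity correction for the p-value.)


Step 1: Combine and sort all 8 observations; assign midranks.
sorted (value, group): (18,X), (19,X), (23,X), (24,Y), (26,X), (26,Y), (28,Y), (39,Y)
ranks: 18->1, 19->2, 23->3, 24->4, 26->5.5, 26->5.5, 28->7, 39->8
Step 2: Rank sum for X: R1 = 1 + 2 + 3 + 5.5 = 11.5.
Step 3: U_X = R1 - n1(n1+1)/2 = 11.5 - 4*5/2 = 11.5 - 10 = 1.5.
       U_Y = n1*n2 - U_X = 16 - 1.5 = 14.5.
Step 4: Ties are present, so use the tie-corrected normal approximation (with continuity correction) for the p-value.
Step 5: p-value = 0.081429; compare to alpha = 0.1. reject H0.

U_X = 1.5, p = 0.081429, reject H0 at alpha = 0.1.


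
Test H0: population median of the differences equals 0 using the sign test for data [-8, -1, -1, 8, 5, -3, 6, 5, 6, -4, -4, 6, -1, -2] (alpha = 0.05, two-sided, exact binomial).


Step 1: Discard zero differences. Original n = 14; n_eff = number of nonzero differences = 14.
Nonzero differences (with sign): -8, -1, -1, +8, +5, -3, +6, +5, +6, -4, -4, +6, -1, -2
Step 2: Count signs: positive = 6, negative = 8.
Step 3: Under H0: P(positive) = 0.5, so the number of positives S ~ Bin(14, 0.5).
Step 4: Two-sided exact p-value = sum of Bin(14,0.5) probabilities at or below the observed probability = 0.790527.
Step 5: alpha = 0.05. fail to reject H0.

n_eff = 14, pos = 6, neg = 8, p = 0.790527, fail to reject H0.


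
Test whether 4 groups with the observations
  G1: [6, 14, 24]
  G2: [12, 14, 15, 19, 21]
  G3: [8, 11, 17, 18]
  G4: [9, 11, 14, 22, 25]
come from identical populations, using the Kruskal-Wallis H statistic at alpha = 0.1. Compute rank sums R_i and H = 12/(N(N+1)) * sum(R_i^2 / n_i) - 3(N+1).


Step 1: Combine all N = 17 observations and assign midranks.
sorted (value, group, rank): (6,G1,1), (8,G3,2), (9,G4,3), (11,G3,4.5), (11,G4,4.5), (12,G2,6), (14,G1,8), (14,G2,8), (14,G4,8), (15,G2,10), (17,G3,11), (18,G3,12), (19,G2,13), (21,G2,14), (22,G4,15), (24,G1,16), (25,G4,17)
Step 2: Sum ranks within each group.
R_1 = 25 (n_1 = 3)
R_2 = 51 (n_2 = 5)
R_3 = 29.5 (n_3 = 4)
R_4 = 47.5 (n_4 = 5)
Step 3: H = 12/(N(N+1)) * sum(R_i^2/n_i) - 3(N+1)
     = 12/(17*18) * (25^2/3 + 51^2/5 + 29.5^2/4 + 47.5^2/5) - 3*18
     = 0.039216 * 1397.35 - 54
     = 0.797876.
Step 4: Ties present; correction factor C = 1 - 30/(17^3 - 17) = 0.993873. Corrected H = 0.797876 / 0.993873 = 0.802795.
Step 5: Under H0, H ~ chi^2(3); p-value = 0.848798.
Step 6: alpha = 0.1. fail to reject H0.

H = 0.8028, df = 3, p = 0.848798, fail to reject H0.


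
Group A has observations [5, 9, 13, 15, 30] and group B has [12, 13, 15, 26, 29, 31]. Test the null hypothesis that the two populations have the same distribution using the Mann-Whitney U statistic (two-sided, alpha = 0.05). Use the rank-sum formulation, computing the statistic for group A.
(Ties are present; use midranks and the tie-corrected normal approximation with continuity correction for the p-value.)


Step 1: Combine and sort all 11 observations; assign midranks.
sorted (value, group): (5,X), (9,X), (12,Y), (13,X), (13,Y), (15,X), (15,Y), (26,Y), (29,Y), (30,X), (31,Y)
ranks: 5->1, 9->2, 12->3, 13->4.5, 13->4.5, 15->6.5, 15->6.5, 26->8, 29->9, 30->10, 31->11
Step 2: Rank sum for X: R1 = 1 + 2 + 4.5 + 6.5 + 10 = 24.
Step 3: U_X = R1 - n1(n1+1)/2 = 24 - 5*6/2 = 24 - 15 = 9.
       U_Y = n1*n2 - U_X = 30 - 9 = 21.
Step 4: Ties are present, so use the tie-corrected normal approximation (with continuity correction) for the p-value.
Step 5: p-value = 0.313093; compare to alpha = 0.05. fail to reject H0.

U_X = 9, p = 0.313093, fail to reject H0 at alpha = 0.05.


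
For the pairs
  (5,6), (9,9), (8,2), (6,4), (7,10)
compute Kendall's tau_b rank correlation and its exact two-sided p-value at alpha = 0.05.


Step 1: Enumerate the 10 unordered pairs (i,j) with i<j and classify each by sign(x_j-x_i) * sign(y_j-y_i).
  (1,2):dx=+4,dy=+3->C; (1,3):dx=+3,dy=-4->D; (1,4):dx=+1,dy=-2->D; (1,5):dx=+2,dy=+4->C
  (2,3):dx=-1,dy=-7->C; (2,4):dx=-3,dy=-5->C; (2,5):dx=-2,dy=+1->D; (3,4):dx=-2,dy=+2->D
  (3,5):dx=-1,dy=+8->D; (4,5):dx=+1,dy=+6->C
Step 2: C = 5, D = 5, total pairs = 10.
Step 3: tau = (C - D)/(n(n-1)/2) = (5 - 5)/10 = 0.000000.
Step 4: Exact two-sided p-value (enumerate n! = 120 permutations of y under H0): p = 1.000000.
Step 5: alpha = 0.05. fail to reject H0.

tau_b = 0.0000 (C=5, D=5), p = 1.000000, fail to reject H0.


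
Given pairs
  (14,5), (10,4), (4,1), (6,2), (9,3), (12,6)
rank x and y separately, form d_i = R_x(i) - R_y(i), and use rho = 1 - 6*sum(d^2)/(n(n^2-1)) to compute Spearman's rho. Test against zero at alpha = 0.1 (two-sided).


Step 1: Rank x and y separately (midranks; no ties here).
rank(x): 14->6, 10->4, 4->1, 6->2, 9->3, 12->5
rank(y): 5->5, 4->4, 1->1, 2->2, 3->3, 6->6
Step 2: d_i = R_x(i) - R_y(i); compute d_i^2.
  (6-5)^2=1, (4-4)^2=0, (1-1)^2=0, (2-2)^2=0, (3-3)^2=0, (5-6)^2=1
sum(d^2) = 2.
Step 3: rho = 1 - 6*2 / (6*(6^2 - 1)) = 1 - 12/210 = 0.942857.
Step 4: Under H0, t = rho * sqrt((n-2)/(1-rho^2)) = 5.6595 ~ t(4).
Step 5: Two-sided p-value from the t-distribution with 4 df = 0.004805.
Step 6: alpha = 0.1. reject H0.

rho = 0.9429, p = 0.004805, reject H0 at alpha = 0.1.


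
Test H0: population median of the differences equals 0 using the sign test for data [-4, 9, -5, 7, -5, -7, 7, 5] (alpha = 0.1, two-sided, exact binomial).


Step 1: Discard zero differences. Original n = 8; n_eff = number of nonzero differences = 8.
Nonzero differences (with sign): -4, +9, -5, +7, -5, -7, +7, +5
Step 2: Count signs: positive = 4, negative = 4.
Step 3: Under H0: P(positive) = 0.5, so the number of positives S ~ Bin(8, 0.5).
Step 4: Two-sided exact p-value = sum of Bin(8,0.5) probabilities at or below the observed probability = 1.000000.
Step 5: alpha = 0.1. fail to reject H0.

n_eff = 8, pos = 4, neg = 4, p = 1.000000, fail to reject H0.


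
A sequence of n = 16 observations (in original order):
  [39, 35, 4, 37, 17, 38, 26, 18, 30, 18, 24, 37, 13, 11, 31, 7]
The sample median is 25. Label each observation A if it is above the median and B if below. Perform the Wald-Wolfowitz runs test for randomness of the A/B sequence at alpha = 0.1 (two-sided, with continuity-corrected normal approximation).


Step 1: Compute median = 25; label A = above, B = below.
Labels in order: AABABAABABBABBAB  (n_A = 8, n_B = 8)
Step 2: Count runs R = 12.
Step 3: Under H0 (random ordering), E[R] = 2*n_A*n_B/(n_A+n_B) + 1 = 2*8*8/16 + 1 = 9.0000.
        Var[R] = 2*n_A*n_B*(2*n_A*n_B - n_A - n_B) / ((n_A+n_B)^2 * (n_A+n_B-1)) = 14336/3840 = 3.7333.
        SD[R] = 1.9322.
Step 4: Continuity-corrected z = (R - 0.5 - E[R]) / SD[R] = (12 - 0.5 - 9.0000) / 1.9322 = 1.2939.
Step 5: Two-sided p-value via normal approximation = 2*(1 - Phi(|z|)) = 0.195709.
Step 6: alpha = 0.1. fail to reject H0.

R = 12, z = 1.2939, p = 0.195709, fail to reject H0.


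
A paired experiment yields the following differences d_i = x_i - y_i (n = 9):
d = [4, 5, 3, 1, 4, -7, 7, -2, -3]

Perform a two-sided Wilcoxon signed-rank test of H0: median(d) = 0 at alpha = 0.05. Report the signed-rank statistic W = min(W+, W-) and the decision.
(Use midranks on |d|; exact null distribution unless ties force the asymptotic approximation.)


Step 1: Drop any zero differences (none here) and take |d_i|.
|d| = [4, 5, 3, 1, 4, 7, 7, 2, 3]
Step 2: Midrank |d_i| (ties get averaged ranks).
ranks: |4|->5.5, |5|->7, |3|->3.5, |1|->1, |4|->5.5, |7|->8.5, |7|->8.5, |2|->2, |3|->3.5
Step 3: Attach original signs; sum ranks with positive sign and with negative sign.
W+ = 5.5 + 7 + 3.5 + 1 + 5.5 + 8.5 = 31
W- = 8.5 + 2 + 3.5 = 14
(Check: W+ + W- = 45 should equal n(n+1)/2 = 45.)
Step 4: Test statistic W = min(W+, W-) = 14.
Step 5: Ties in |d|, so use the tie-corrected normal approximation.
        E[W] = n(n+1)/4 = 9*10/4 = 22.5.
        Tie groups: |d|=3 (t=2), |d|=4 (t=2), |d|=7 (t=2); sum(t^3 - t) = 18.
        Var[W] = n(n+1)(2n+1)/24 - sum(t^3-t)/48 = 1710/24 - 18/48 = 70.875.
        z = (W - E[W]) / sqrt(Var[W]) = (14 - 22.5) / 8.4187 = -1.0097.
        Two-sided p = 2*Phi(z) = 0.312661.
Step 6: alpha = 0.05. fail to reject H0.

W+ = 31, W- = 14, W = min = 14, p = 0.312661, fail to reject H0.


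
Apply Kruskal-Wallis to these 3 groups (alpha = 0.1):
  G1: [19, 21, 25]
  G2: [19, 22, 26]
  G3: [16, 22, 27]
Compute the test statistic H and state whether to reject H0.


Step 1: Combine all N = 9 observations and assign midranks.
sorted (value, group, rank): (16,G3,1), (19,G1,2.5), (19,G2,2.5), (21,G1,4), (22,G2,5.5), (22,G3,5.5), (25,G1,7), (26,G2,8), (27,G3,9)
Step 2: Sum ranks within each group.
R_1 = 13.5 (n_1 = 3)
R_2 = 16 (n_2 = 3)
R_3 = 15.5 (n_3 = 3)
Step 3: H = 12/(N(N+1)) * sum(R_i^2/n_i) - 3(N+1)
     = 12/(9*10) * (13.5^2/3 + 16^2/3 + 15.5^2/3) - 3*10
     = 0.133333 * 226.167 - 30
     = 0.155556.
Step 4: Ties present; correction factor C = 1 - 12/(9^3 - 9) = 0.983333. Corrected H = 0.155556 / 0.983333 = 0.158192.
Step 5: Under H0, H ~ chi^2(2); p-value = 0.923951.
Step 6: alpha = 0.1. fail to reject H0.

H = 0.1582, df = 2, p = 0.923951, fail to reject H0.


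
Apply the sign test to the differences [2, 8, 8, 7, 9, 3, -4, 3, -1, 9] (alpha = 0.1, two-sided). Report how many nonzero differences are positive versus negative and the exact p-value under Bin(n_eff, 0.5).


Step 1: Discard zero differences. Original n = 10; n_eff = number of nonzero differences = 10.
Nonzero differences (with sign): +2, +8, +8, +7, +9, +3, -4, +3, -1, +9
Step 2: Count signs: positive = 8, negative = 2.
Step 3: Under H0: P(positive) = 0.5, so the number of positives S ~ Bin(10, 0.5).
Step 4: Two-sided exact p-value = sum of Bin(10,0.5) probabilities at or below the observed probability = 0.109375.
Step 5: alpha = 0.1. fail to reject H0.

n_eff = 10, pos = 8, neg = 2, p = 0.109375, fail to reject H0.
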